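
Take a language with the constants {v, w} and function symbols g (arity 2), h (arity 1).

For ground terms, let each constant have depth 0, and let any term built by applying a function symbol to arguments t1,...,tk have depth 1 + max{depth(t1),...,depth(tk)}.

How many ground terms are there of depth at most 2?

Let N_k count ground terms of depth at most k. Each non-constant term of depth ≤ k is some function symbol applied to depth-≤(k−1) arguments, giving N_k = 2 + N_{k-1}^2 + N_{k-1}.
N_0 = 2
N_1 = 2 + 2^2 + 2 = 8
N_2 = 2 + 8^2 + 8 = 74

74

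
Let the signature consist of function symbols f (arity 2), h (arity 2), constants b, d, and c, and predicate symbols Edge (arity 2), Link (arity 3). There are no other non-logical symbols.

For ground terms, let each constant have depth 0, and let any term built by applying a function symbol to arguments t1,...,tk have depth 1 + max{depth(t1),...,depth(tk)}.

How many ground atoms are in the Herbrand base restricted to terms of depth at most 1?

First count ground terms of depth ≤ 1.
Let N_k count ground terms of depth at most k. Each non-constant term of depth ≤ k is some function symbol applied to depth-≤(k−1) arguments, giving N_k = 3 + N_{k-1}^2 + N_{k-1}^2.
N_0 = 3
N_1 = 3 + 3^2 + 3^2 = 21
So |H| = 21.
Ground atoms are formed by filling each argument slot of a predicate with a term from H, so an r-ary predicate gives |H|^r atoms:
  Edge: 21^2 = 441;  Link: 21^3 = 9261
Total ground atoms: 441 + 9261 = 9702.

9702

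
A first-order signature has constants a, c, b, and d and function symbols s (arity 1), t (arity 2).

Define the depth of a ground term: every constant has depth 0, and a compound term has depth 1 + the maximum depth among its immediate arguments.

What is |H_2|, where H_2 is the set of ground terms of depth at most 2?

604

If N_k denotes the number of depth-≤k ground terms, the 4 constants give N_0 = 4, and each function symbol of arity r contributes N_{k-1}^r new terms at level k: N_k = 4 + N_{k-1} + N_{k-1}^2.
N_0 = 4
N_1 = 4 + 4 + 4^2 = 24
N_2 = 4 + 24 + 24^2 = 604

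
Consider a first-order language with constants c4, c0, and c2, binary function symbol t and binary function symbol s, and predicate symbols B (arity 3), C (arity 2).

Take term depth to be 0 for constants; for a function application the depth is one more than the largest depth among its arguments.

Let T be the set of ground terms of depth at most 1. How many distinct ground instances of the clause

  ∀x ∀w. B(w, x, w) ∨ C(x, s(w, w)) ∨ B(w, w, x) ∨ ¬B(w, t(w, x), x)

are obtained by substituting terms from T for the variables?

441

Ground terms of depth ≤ 1:
  Count level by level. With function symbols t/2, s/2, the terms of depth ≤ k are the 3 constants together with each function applied to depth-≤(k−1) tuples, so N_k = 3 + N_{k-1}^2 + N_{k-1}^2.
  N_0 = 3
  N_1 = 3 + 3^2 + 3^2 = 21
So there are 21 ground terms available for substitution.
The clause has 2 distinct variables (x, w), each appearing in the body. In the free term algebra distinct substitutions yield syntactically distinct ground instances.
Number of ground instances = 21^2 = 441.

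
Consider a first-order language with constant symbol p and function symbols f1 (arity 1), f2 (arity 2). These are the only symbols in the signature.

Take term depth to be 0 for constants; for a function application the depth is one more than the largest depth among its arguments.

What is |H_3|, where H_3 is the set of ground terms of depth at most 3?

Count level by level. With function symbols f1/1, f2/2, the terms of depth ≤ k are the 1 constant together with each function applied to depth-≤(k−1) tuples, so N_k = 1 + N_{k-1} + N_{k-1}^2.
N_0 = 1
N_1 = 1 + 1 + 1^2 = 3
N_2 = 1 + 3 + 3^2 = 13
N_3 = 1 + 13 + 13^2 = 183

183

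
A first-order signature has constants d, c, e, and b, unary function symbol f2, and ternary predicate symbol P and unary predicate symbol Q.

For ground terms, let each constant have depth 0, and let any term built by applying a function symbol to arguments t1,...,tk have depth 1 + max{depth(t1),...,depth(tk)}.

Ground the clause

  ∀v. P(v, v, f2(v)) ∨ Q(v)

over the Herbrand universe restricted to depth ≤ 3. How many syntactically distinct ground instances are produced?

Ground terms of depth ≤ 3:
  Count level by level. With function symbols f2/1, the terms of depth ≤ k are the 4 constants together with each function applied to depth-≤(k−1) tuples, so N_k = 4 + N_{k-1}.
  N_0 = 4
  N_1 = 4 + 4 = 8
  N_2 = 4 + 8 = 12
  N_3 = 4 + 12 = 16
So there are 16 ground terms available for substitution.
The clause has 1 distinct variable (v), which appears in the body. In the free term algebra distinct substitutions yield syntactically distinct ground instances.
Number of ground instances = 16.

16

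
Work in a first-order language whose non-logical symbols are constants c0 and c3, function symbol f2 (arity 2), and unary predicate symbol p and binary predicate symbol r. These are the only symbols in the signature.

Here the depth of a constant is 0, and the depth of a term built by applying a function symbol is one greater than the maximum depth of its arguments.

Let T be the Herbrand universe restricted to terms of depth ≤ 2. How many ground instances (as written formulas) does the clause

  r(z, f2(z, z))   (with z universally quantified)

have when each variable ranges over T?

Ground terms of depth ≤ 2:
  Write N_k for the number of ground terms of depth ≤ k. A term of depth ≤ k is either a constant or a function symbol applied to arguments of depth ≤ k−1, so N_k = 2 + N_{k-1}^2.
  N_0 = 2
  N_1 = 2 + 2^2 = 6
  N_2 = 2 + 6^2 = 38
So there are 38 ground terms available for substitution.
The body mentions the single quantified variable z; since ground terms form a free algebra, no two substitutions collapse to the same formula.
Number of ground instances = 38.

38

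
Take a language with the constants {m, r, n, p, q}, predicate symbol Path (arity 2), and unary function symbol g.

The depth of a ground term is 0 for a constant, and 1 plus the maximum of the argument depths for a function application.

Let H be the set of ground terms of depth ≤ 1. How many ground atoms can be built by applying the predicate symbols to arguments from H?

100

First count ground terms of depth ≤ 1.
Let N_k = |{terms of depth ≤ k}|. Then N_0 = 5 and N_k = 5 + N_{k-1} for k ≥ 1 (one summand per function symbol, arity giving the exponent).
N_0 = 5
N_1 = 5 + 5 = 10
Explicitly: m, r, n, p, q, g(m), g(r), g(n), g(p), g(q).
So |H| = 10.
Each predicate of arity r yields |H|^r ground atoms (one per choice of an r-tuple from H):
  Path: 10^2 = 100
Total ground atoms: 100.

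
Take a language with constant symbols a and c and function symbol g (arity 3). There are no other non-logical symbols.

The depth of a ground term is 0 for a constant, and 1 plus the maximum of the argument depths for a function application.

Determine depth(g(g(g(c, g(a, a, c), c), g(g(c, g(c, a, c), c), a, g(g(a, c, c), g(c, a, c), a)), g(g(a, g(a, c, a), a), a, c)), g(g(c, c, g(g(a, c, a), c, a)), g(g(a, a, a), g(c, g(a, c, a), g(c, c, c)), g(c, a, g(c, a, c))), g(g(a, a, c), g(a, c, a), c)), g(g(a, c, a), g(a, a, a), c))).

depth(g(a, a, c)) = 1 + max(0, 0, 0) = 1
depth(g(c, g(a, a, c), c)) = 1 + max(0, 1, 0) = 2
depth(g(c, a, c)) = 1 + max(0, 0, 0) = 1
depth(g(c, g(c, a, c), c)) = 1 + max(0, 1, 0) = 2
depth(g(a, c, c)) = 1 + max(0, 0, 0) = 1
depth(g(g(a, c, c), g(c, a, c), a)) = 1 + max(1, 1, 0) = 2
depth(g(g(c, g(c, a, c), c), a, g(g(a, c, c), g(c, a, c), a))) = 1 + max(2, 0, 2) = 3
depth(g(a, c, a)) = 1 + max(0, 0, 0) = 1
depth(g(a, g(a, c, a), a)) = 1 + max(0, 1, 0) = 2
depth(g(g(a, g(a, c, a), a), a, c)) = 1 + max(2, 0, 0) = 3
depth(g(g(c, g(a, a, c), c), g(g(c, g(c, a, c), c), a, g(g(a, c, c), g(c, a, c), a)), g(g(a, g(a, c, a), a), a, c))) = 1 + max(2, 3, 3) = 4
depth(g(g(a, c, a), c, a)) = 1 + max(1, 0, 0) = 2
depth(g(c, c, g(g(a, c, a), c, a))) = 1 + max(0, 0, 2) = 3
depth(g(a, a, a)) = 1 + max(0, 0, 0) = 1
depth(g(c, c, c)) = 1 + max(0, 0, 0) = 1
depth(g(c, g(a, c, a), g(c, c, c))) = 1 + max(0, 1, 1) = 2
depth(g(c, a, g(c, a, c))) = 1 + max(0, 0, 1) = 2
depth(g(g(a, a, a), g(c, g(a, c, a), g(c, c, c)), g(c, a, g(c, a, c)))) = 1 + max(1, 2, 2) = 3
depth(g(g(a, a, c), g(a, c, a), c)) = 1 + max(1, 1, 0) = 2
depth(g(g(c, c, g(g(a, c, a), c, a)), g(g(a, a, a), g(c, g(a, c, a), g(c, c, c)), g(c, a, g(c, a, c))), g(g(a, a, c), g(a, c, a), c))) = 1 + max(3, 3, 2) = 4
depth(g(g(a, c, a), g(a, a, a), c)) = 1 + max(1, 1, 0) = 2
depth(g(g(g(c, g(a, a, c), c), g(g(c, g(c, a, c), c), a, g(g(a, c, c), g(c, a, c), a)), g(g(a, g(a, c, a), a), a, c)), g(g(c, c, g(g(a, c, a), c, a)), g(g(a, a, a), g(c, g(a, c, a), g(c, c, c)), g(c, a, g(c, a, c))), g(g(a, a, c), g(a, c, a), c)), g(g(a, c, a), g(a, a, a), c))) = 1 + max(4, 4, 2) = 5

5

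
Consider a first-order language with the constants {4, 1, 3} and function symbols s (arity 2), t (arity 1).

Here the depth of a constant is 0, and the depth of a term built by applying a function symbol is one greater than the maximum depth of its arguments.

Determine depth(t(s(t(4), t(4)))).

3

depth(t(4)) = 1 + depth(4) = 1 + 0 = 1
depth(s(t(4), t(4))) = 1 + max(1, 1) = 2
depth(t(s(t(4), t(4)))) = 1 + depth(s(t(4), t(4))) = 1 + 2 = 3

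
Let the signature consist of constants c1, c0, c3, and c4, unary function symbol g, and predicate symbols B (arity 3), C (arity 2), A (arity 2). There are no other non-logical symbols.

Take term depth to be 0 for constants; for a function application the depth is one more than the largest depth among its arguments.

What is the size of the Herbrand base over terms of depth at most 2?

First count ground terms of depth ≤ 2.
Count level by level. With function symbols g/1, the terms of depth ≤ k are the 4 constants together with each function applied to depth-≤(k−1) tuples, so N_k = 4 + N_{k-1}.
N_0 = 4
N_1 = 4 + 4 = 8
N_2 = 4 + 8 = 12
So |H| = 12.
Ground atoms are formed by filling each argument slot of a predicate with a term from H, so an r-ary predicate gives |H|^r atoms:
  B: 12^3 = 1728;  C: 12^2 = 144;  A: 12^2 = 144
Total ground atoms: 1728 + 144 + 144 = 2016.

2016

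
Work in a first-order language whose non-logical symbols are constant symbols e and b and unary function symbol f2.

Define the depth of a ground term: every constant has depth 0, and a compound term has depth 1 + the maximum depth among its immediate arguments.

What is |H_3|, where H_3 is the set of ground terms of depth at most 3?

8

Write N_k for the number of ground terms of depth ≤ k. A term of depth ≤ k is either a constant or a function symbol applied to arguments of depth ≤ k−1, so N_k = 2 + N_{k-1}.
N_0 = 2
N_1 = 2 + 2 = 4
N_2 = 2 + 4 = 6
N_3 = 2 + 6 = 8
Explicitly: e, b, f2(e), f2(b), f2(f2(e)), f2(f2(b)), f2(f2(f2(e))), f2(f2(f2(b))).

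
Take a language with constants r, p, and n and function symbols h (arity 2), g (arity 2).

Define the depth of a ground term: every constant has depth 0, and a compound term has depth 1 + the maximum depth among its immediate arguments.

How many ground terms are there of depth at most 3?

Let N_k count ground terms of depth at most k. Each non-constant term of depth ≤ k is some function symbol applied to depth-≤(k−1) arguments, giving N_k = 3 + N_{k-1}^2 + N_{k-1}^2.
N_0 = 3
N_1 = 3 + 3^2 + 3^2 = 21
N_2 = 3 + 21^2 + 21^2 = 885
N_3 = 3 + 885^2 + 885^2 = 1566453

1566453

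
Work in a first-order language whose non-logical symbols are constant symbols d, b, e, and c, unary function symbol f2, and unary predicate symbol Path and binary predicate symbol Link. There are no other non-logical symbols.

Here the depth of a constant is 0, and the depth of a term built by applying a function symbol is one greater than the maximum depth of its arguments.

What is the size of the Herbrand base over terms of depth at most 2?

First count ground terms of depth ≤ 2.
Write N_k for the number of ground terms of depth ≤ k. A term of depth ≤ k is either a constant or a function symbol applied to arguments of depth ≤ k−1, so N_k = 4 + N_{k-1}.
N_0 = 4
N_1 = 4 + 4 = 8
N_2 = 4 + 8 = 12
Explicitly: d, b, e, c, f2(d), f2(b), f2(e), f2(c), f2(f2(d)), f2(f2(b)), f2(f2(e)), f2(f2(c)).
So |H| = 12.
For each predicate symbol, the number of ground atoms is |H| raised to its arity; summing:
  Path: 12;  Link: 12^2 = 144
Total ground atoms: 12 + 144 = 156.

156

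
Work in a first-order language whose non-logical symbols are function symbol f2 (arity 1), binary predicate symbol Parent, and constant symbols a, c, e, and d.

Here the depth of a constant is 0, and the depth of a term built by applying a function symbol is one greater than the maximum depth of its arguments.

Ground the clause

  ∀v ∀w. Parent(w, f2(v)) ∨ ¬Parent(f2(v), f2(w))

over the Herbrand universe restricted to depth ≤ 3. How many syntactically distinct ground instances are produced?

Ground terms of depth ≤ 3:
  Let N_k = |{terms of depth ≤ k}|. Then N_0 = 4 and N_k = 4 + N_{k-1} for k ≥ 1 (one summand per function symbol, arity giving the exponent).
  N_0 = 4
  N_1 = 4 + 4 = 8
  N_2 = 4 + 8 = 12
  N_3 = 4 + 12 = 16
So there are 16 ground terms available for substitution.
There are 2 variables to instantiate (v, w), each occurring in at least one literal, so different choices give different ground instances.
Number of ground instances = 16^2 = 256.

256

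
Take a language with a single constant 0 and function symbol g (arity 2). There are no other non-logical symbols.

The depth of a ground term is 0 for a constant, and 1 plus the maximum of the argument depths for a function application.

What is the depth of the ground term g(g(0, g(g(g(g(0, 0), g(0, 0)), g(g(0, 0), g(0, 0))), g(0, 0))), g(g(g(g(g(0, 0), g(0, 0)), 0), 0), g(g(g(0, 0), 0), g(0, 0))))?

depth(g(0, 0)) = 1 + max(0, 0) = 1
depth(g(g(0, 0), g(0, 0))) = 1 + max(1, 1) = 2
depth(g(g(g(0, 0), g(0, 0)), g(g(0, 0), g(0, 0)))) = 1 + max(2, 2) = 3
depth(g(g(g(g(0, 0), g(0, 0)), g(g(0, 0), g(0, 0))), g(0, 0))) = 1 + max(3, 1) = 4
depth(g(0, g(g(g(g(0, 0), g(0, 0)), g(g(0, 0), g(0, 0))), g(0, 0)))) = 1 + max(0, 4) = 5
depth(g(g(g(0, 0), g(0, 0)), 0)) = 1 + max(2, 0) = 3
depth(g(g(g(g(0, 0), g(0, 0)), 0), 0)) = 1 + max(3, 0) = 4
depth(g(g(0, 0), 0)) = 1 + max(1, 0) = 2
depth(g(g(g(0, 0), 0), g(0, 0))) = 1 + max(2, 1) = 3
depth(g(g(g(g(g(0, 0), g(0, 0)), 0), 0), g(g(g(0, 0), 0), g(0, 0)))) = 1 + max(4, 3) = 5
depth(g(g(0, g(g(g(g(0, 0), g(0, 0)), g(g(0, 0), g(0, 0))), g(0, 0))), g(g(g(g(g(0, 0), g(0, 0)), 0), 0), g(g(g(0, 0), 0), g(0, 0))))) = 1 + max(5, 5) = 6

6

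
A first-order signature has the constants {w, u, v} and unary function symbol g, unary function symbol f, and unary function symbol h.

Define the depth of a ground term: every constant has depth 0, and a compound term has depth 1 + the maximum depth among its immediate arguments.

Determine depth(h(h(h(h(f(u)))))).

depth(f(u)) = 1 + depth(u) = 1 + 0 = 1
depth(h(f(u))) = 1 + depth(f(u)) = 1 + 1 = 2
depth(h(h(f(u)))) = 1 + depth(h(f(u))) = 1 + 2 = 3
depth(h(h(h(f(u))))) = 1 + depth(h(h(f(u)))) = 1 + 3 = 4
depth(h(h(h(h(f(u)))))) = 1 + depth(h(h(h(f(u))))) = 1 + 4 = 5

5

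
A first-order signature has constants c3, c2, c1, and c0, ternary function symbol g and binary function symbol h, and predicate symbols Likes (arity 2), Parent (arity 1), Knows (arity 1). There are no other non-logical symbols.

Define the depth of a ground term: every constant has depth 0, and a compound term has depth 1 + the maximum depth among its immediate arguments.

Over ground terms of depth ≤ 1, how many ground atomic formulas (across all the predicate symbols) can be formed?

7224

First count ground terms of depth ≤ 1.
Let N_k = |{terms of depth ≤ k}|. Then N_0 = 4 and N_k = 4 + N_{k-1}^3 + N_{k-1}^2 for k ≥ 1 (one summand per function symbol, arity giving the exponent).
N_0 = 4
N_1 = 4 + 4^3 + 4^2 = 84
So |H| = 84.
A ground atom is a predicate applied to a tuple of terms from H, so the count is the sum over predicates of |H|^arity:
  Likes: 84^2 = 7056;  Parent: 84;  Knows: 84
Total ground atoms: 7056 + 84 + 84 = 7224.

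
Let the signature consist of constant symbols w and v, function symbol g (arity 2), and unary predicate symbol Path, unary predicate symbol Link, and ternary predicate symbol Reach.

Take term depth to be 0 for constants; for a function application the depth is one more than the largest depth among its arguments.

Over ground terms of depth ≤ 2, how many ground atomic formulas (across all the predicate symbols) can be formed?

First count ground terms of depth ≤ 2.
Write N_k for the number of ground terms of depth ≤ k. A term of depth ≤ k is either a constant or a function symbol applied to arguments of depth ≤ k−1, so N_k = 2 + N_{k-1}^2.
N_0 = 2
N_1 = 2 + 2^2 = 6
N_2 = 2 + 6^2 = 38
So |H| = 38.
For each predicate symbol, the number of ground atoms is |H| raised to its arity; summing:
  Path: 38;  Link: 38;  Reach: 38^3 = 54872
Total ground atoms: 38 + 38 + 54872 = 54948.

54948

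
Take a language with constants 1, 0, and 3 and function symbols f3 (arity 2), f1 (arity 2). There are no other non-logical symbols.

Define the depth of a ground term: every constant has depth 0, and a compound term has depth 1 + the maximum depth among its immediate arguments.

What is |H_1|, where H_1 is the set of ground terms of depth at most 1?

Let N_k count ground terms of depth at most k. Each non-constant term of depth ≤ k is some function symbol applied to depth-≤(k−1) arguments, giving N_k = 3 + N_{k-1}^2 + N_{k-1}^2.
N_0 = 3
N_1 = 3 + 3^2 + 3^2 = 21

21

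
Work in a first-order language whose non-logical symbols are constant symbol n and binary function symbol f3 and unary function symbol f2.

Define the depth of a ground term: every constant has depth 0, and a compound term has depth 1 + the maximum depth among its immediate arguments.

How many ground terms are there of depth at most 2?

13

Let N_k count ground terms of depth at most k. Each non-constant term of depth ≤ k is some function symbol applied to depth-≤(k−1) arguments, giving N_k = 1 + N_{k-1}^2 + N_{k-1}.
N_0 = 1
N_1 = 1 + 1^2 + 1 = 3
N_2 = 1 + 3^2 + 3 = 13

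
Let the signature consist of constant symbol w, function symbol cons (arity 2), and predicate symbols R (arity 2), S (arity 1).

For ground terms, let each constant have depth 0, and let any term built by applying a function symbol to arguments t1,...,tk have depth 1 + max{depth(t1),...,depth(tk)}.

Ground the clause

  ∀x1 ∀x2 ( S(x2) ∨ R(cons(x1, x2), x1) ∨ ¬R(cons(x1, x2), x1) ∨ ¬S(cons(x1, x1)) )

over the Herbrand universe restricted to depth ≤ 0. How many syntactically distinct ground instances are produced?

Ground terms of depth ≤ 0:
  Write N_k for the number of ground terms of depth ≤ k. A term of depth ≤ k is either a constant or a function symbol applied to arguments of depth ≤ k−1, so N_k = 1 + N_{k-1}^2.
  N_0 = 1
  Explicitly: w.
So there is exactly 1 ground term available for substitution.
There are 2 variables to instantiate (x1, x2), each occurring in at least one literal, so different choices give different ground instances.
Number of ground instances = 1^2 = 1.

1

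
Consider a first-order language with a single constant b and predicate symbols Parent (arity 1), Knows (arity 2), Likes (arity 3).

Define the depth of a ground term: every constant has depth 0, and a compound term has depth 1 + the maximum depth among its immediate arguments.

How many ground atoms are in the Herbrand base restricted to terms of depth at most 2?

3

First count ground terms of depth ≤ 2.
With no function symbols every ground term is a constant, so there is exactly 1 ground term at every depth bound.
N_0 = 1
N_1 = 1
N_2 = 1
Explicitly: b.
So |H| = 1.
Ground atoms are formed by filling each argument slot of a predicate with a term from H, so an r-ary predicate gives |H|^r atoms:
  Parent: 1;  Knows: 1^2 = 1;  Likes: 1^3 = 1
Total ground atoms: 1 + 1 + 1 = 3.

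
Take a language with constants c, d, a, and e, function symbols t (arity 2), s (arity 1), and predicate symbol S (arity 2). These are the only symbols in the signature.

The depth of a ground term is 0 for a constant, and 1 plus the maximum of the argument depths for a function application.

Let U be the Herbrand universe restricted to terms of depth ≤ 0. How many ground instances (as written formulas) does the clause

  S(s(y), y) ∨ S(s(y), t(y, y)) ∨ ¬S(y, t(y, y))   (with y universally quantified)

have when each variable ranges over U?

Ground terms of depth ≤ 0:
  Count level by level. With function symbols t/2, s/1, the terms of depth ≤ k are the 4 constants together with each function applied to depth-≤(k−1) tuples, so N_k = 4 + N_{k-1}^2 + N_{k-1}.
  N_0 = 4
  Explicitly: c, d, a, e.
So there are 4 ground terms available for substitution.
The variable y ranges independently over the available ground terms, and distinct assignments produce distinct instances.
Number of ground instances = 4.

4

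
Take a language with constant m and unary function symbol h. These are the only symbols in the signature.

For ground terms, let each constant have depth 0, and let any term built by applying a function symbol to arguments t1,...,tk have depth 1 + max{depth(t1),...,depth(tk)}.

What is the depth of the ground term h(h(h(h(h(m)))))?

5

depth(h(m)) = 1 + depth(m) = 1 + 0 = 1
depth(h(h(m))) = 1 + depth(h(m)) = 1 + 1 = 2
depth(h(h(h(m)))) = 1 + depth(h(h(m))) = 1 + 2 = 3
depth(h(h(h(h(m))))) = 1 + depth(h(h(h(m)))) = 1 + 3 = 4
depth(h(h(h(h(h(m)))))) = 1 + depth(h(h(h(h(m))))) = 1 + 4 = 5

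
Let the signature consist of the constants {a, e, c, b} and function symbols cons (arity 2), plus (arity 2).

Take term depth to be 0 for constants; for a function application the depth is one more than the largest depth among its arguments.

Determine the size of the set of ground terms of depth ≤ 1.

Count level by level. With function symbols cons/2, plus/2, the terms of depth ≤ k are the 4 constants together with each function applied to depth-≤(k−1) tuples, so N_k = 4 + N_{k-1}^2 + N_{k-1}^2.
N_0 = 4
N_1 = 4 + 4^2 + 4^2 = 36

36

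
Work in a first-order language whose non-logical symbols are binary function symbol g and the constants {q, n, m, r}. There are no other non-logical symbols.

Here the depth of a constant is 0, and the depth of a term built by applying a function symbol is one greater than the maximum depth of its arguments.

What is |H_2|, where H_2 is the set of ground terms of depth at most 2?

404

If N_k denotes the number of depth-≤k ground terms, the 4 constants give N_0 = 4, and each function symbol of arity r contributes N_{k-1}^r new terms at level k: N_k = 4 + N_{k-1}^2.
N_0 = 4
N_1 = 4 + 4^2 = 20
N_2 = 4 + 20^2 = 404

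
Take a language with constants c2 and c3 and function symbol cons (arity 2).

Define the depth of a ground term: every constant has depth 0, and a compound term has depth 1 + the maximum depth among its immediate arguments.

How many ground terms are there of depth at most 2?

38

Let N_k count ground terms of depth at most k. Each non-constant term of depth ≤ k is some function symbol applied to depth-≤(k−1) arguments, giving N_k = 2 + N_{k-1}^2.
N_0 = 2
N_1 = 2 + 2^2 = 6
N_2 = 2 + 6^2 = 38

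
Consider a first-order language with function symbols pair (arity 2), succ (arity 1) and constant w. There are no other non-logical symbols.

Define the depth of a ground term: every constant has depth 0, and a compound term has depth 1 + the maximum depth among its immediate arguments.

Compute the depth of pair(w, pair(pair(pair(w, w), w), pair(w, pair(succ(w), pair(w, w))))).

5

depth(pair(w, w)) = 1 + max(0, 0) = 1
depth(pair(pair(w, w), w)) = 1 + max(1, 0) = 2
depth(succ(w)) = 1 + depth(w) = 1 + 0 = 1
depth(pair(succ(w), pair(w, w))) = 1 + max(1, 1) = 2
depth(pair(w, pair(succ(w), pair(w, w)))) = 1 + max(0, 2) = 3
depth(pair(pair(pair(w, w), w), pair(w, pair(succ(w), pair(w, w))))) = 1 + max(2, 3) = 4
depth(pair(w, pair(pair(pair(w, w), w), pair(w, pair(succ(w), pair(w, w)))))) = 1 + max(0, 4) = 5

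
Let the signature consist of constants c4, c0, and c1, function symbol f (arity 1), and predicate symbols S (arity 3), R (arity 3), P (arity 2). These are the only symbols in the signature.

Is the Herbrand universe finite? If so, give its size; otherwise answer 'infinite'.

infinite

The signature has at least one function symbol (f, arity 1) and at least one constant (c4).
Iterating f gives infinitely many distinct ground terms: c4, f(c4), f(f(c4)), ...
So the Herbrand universe is infinite.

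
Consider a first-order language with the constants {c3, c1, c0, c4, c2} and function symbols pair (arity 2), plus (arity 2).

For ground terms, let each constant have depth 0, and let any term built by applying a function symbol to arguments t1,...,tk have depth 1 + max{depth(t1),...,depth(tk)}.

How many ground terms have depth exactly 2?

Count level by level. With function symbols pair/2, plus/2, the terms of depth ≤ k are the 5 constants together with each function applied to depth-≤(k−1) tuples, so N_k = 5 + N_{k-1}^2 + N_{k-1}^2.
N_0 = 5
N_1 = 5 + 5^2 + 5^2 = 55
N_2 = 5 + 55^2 + 55^2 = 6055
Terms of depth exactly 2: N_2 − N_1 = 6055 − 55 = 6000.

6000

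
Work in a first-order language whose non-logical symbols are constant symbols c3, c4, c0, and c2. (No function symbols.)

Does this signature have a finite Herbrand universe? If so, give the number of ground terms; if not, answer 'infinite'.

4

There are no function symbols, so every ground term is one of the 4 constants.
The Herbrand universe is {c3, c4, c0, c2}, which is finite with 4 elements.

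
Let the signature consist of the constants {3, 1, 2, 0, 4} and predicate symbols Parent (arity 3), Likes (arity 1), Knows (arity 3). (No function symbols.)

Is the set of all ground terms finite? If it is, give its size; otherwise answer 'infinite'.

5

There are no function symbols, so every ground term is one of the 5 constants.
The Herbrand universe is {3, 1, 2, 0, 4}, which is finite with 5 elements.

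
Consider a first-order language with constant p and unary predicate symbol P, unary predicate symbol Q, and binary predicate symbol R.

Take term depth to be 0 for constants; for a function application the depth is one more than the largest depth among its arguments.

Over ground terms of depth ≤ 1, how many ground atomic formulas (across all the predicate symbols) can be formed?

3

First count ground terms of depth ≤ 1.
With no function symbols every ground term is a constant, so there is exactly 1 ground term at every depth bound.
N_0 = 1
N_1 = 1
Explicitly: p.
So |H| = 1.
A ground atom is a predicate applied to a tuple of terms from H, so the count is the sum over predicates of |H|^arity:
  P: 1;  Q: 1;  R: 1^2 = 1
Total ground atoms: 1 + 1 + 1 = 3.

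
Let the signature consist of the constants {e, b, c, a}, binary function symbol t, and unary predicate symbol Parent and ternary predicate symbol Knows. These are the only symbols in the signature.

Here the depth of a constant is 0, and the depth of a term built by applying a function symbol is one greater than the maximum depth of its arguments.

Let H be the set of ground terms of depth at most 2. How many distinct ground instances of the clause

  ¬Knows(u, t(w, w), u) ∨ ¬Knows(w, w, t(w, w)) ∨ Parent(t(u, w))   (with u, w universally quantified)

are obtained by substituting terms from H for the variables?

163216

Ground terms of depth ≤ 2:
  If N_k denotes the number of depth-≤k ground terms, the 4 constants give N_0 = 4, and each function symbol of arity r contributes N_{k-1}^r new terms at level k: N_k = 4 + N_{k-1}^2.
  N_0 = 4
  N_1 = 4 + 4^2 = 20
  N_2 = 4 + 20^2 = 404
So there are 404 ground terms available for substitution.
There are 2 variables to instantiate (u, w), each occurring in at least one literal, so different choices give different ground instances.
Number of ground instances = 404^2 = 163216.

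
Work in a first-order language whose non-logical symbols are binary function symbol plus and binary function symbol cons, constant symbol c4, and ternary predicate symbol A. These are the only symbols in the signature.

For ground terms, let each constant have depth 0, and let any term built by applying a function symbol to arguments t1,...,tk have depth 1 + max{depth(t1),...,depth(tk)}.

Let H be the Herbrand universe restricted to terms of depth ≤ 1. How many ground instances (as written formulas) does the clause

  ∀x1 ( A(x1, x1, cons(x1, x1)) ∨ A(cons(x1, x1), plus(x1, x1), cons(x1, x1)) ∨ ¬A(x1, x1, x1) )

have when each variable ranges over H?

Ground terms of depth ≤ 1:
  If N_k denotes the number of depth-≤k ground terms, the 1 constant gives N_0 = 1, and each function symbol of arity r contributes N_{k-1}^r new terms at level k: N_k = 1 + N_{k-1}^2 + N_{k-1}^2.
  N_0 = 1
  N_1 = 1 + 1^2 + 1^2 = 3
  Explicitly: c4, plus(c4, c4), cons(c4, c4).
So there are 3 ground terms available for substitution.
The variable x1 ranges independently over the available ground terms, and distinct assignments produce distinct instances.
Number of ground instances = 3.

3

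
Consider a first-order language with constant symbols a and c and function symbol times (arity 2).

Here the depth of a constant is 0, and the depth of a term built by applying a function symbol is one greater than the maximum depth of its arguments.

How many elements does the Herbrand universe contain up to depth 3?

Let N_k count ground terms of depth at most k. Each non-constant term of depth ≤ k is some function symbol applied to depth-≤(k−1) arguments, giving N_k = 2 + N_{k-1}^2.
N_0 = 2
N_1 = 2 + 2^2 = 6
N_2 = 2 + 6^2 = 38
N_3 = 2 + 38^2 = 1446

1446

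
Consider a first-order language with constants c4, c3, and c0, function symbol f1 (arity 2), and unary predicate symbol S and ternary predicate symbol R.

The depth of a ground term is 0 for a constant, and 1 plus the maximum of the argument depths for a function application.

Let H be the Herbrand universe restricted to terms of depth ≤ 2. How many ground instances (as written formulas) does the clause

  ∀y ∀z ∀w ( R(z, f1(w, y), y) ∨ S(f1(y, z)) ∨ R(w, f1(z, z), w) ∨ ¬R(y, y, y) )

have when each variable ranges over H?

3176523

Ground terms of depth ≤ 2:
  Let N_k = |{terms of depth ≤ k}|. Then N_0 = 3 and N_k = 3 + N_{k-1}^2 for k ≥ 1 (one summand per function symbol, arity giving the exponent).
  N_0 = 3
  N_1 = 3 + 3^2 = 12
  N_2 = 3 + 12^2 = 147
So there are 147 ground terms available for substitution.
The clause has 3 distinct variables (y, z, w), each appearing in the body. In the free term algebra distinct substitutions yield syntactically distinct ground instances.
Number of ground instances = 147^3 = 3176523.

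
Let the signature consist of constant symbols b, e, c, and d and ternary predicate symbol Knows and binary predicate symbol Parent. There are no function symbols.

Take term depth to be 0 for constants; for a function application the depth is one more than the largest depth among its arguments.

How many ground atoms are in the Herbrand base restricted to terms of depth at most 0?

First count ground terms of depth ≤ 0.
With no function symbols every ground term is a constant, so there are exactly 4 ground terms at every depth bound.
N_0 = 4
So |H| = 4.
Each predicate of arity r yields |H|^r ground atoms (one per choice of an r-tuple from H):
  Knows: 4^3 = 64;  Parent: 4^2 = 16
Total ground atoms: 64 + 16 = 80.

80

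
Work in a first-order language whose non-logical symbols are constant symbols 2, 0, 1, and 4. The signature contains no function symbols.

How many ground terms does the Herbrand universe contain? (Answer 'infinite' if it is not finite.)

4

There are no function symbols, so every ground term is one of the 4 constants.
The Herbrand universe is {2, 0, 1, 4}, which is finite with 4 elements.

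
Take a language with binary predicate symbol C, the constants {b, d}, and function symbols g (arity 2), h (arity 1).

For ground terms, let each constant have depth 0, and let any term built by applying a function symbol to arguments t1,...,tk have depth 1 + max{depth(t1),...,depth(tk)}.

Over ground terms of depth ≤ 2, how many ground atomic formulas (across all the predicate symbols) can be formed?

5476

First count ground terms of depth ≤ 2.
If N_k denotes the number of depth-≤k ground terms, the 2 constants give N_0 = 2, and each function symbol of arity r contributes N_{k-1}^r new terms at level k: N_k = 2 + N_{k-1}^2 + N_{k-1}.
N_0 = 2
N_1 = 2 + 2^2 + 2 = 8
N_2 = 2 + 8^2 + 8 = 74
So |H| = 74.
A ground atom is a predicate applied to a tuple of terms from H, so the count is the sum over predicates of |H|^arity:
  C: 74^2 = 5476
Total ground atoms: 5476.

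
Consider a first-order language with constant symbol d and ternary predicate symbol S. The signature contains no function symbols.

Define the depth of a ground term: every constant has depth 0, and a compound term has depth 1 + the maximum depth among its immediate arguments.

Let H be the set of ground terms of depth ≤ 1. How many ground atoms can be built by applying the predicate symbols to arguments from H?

First count ground terms of depth ≤ 1.
With no function symbols every ground term is a constant, so there is exactly 1 ground term at every depth bound.
N_0 = 1
N_1 = 1
Explicitly: d.
So |H| = 1.
For each predicate symbol, the number of ground atoms is |H| raised to its arity; summing:
  S: 1^3 = 1
Total ground atoms: 1.

1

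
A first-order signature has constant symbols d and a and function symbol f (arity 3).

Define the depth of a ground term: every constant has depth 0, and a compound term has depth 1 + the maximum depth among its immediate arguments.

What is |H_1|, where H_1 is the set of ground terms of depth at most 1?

10

Let N_k count ground terms of depth at most k. Each non-constant term of depth ≤ k is some function symbol applied to depth-≤(k−1) arguments, giving N_k = 2 + N_{k-1}^3.
N_0 = 2
N_1 = 2 + 2^3 = 10
Explicitly: d, a, f(d, d, d), f(d, d, a), f(d, a, d), f(d, a, a), f(a, d, d), f(a, d, a), f(a, a, d), f(a, a, a).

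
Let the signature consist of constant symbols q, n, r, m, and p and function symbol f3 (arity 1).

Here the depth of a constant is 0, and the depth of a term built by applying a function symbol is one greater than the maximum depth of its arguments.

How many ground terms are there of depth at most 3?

Let N_k = |{terms of depth ≤ k}|. Then N_0 = 5 and N_k = 5 + N_{k-1} for k ≥ 1 (one summand per function symbol, arity giving the exponent).
N_0 = 5
N_1 = 5 + 5 = 10
N_2 = 5 + 10 = 15
N_3 = 5 + 15 = 20

20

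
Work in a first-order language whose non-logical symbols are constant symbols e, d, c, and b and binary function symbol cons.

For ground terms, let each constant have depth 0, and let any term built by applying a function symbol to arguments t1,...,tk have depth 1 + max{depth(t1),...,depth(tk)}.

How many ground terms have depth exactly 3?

Write N_k for the number of ground terms of depth ≤ k. A term of depth ≤ k is either a constant or a function symbol applied to arguments of depth ≤ k−1, so N_k = 4 + N_{k-1}^2.
N_0 = 4
N_1 = 4 + 4^2 = 20
N_2 = 4 + 20^2 = 404
N_3 = 4 + 404^2 = 163220
Terms of depth exactly 3: N_3 − N_2 = 163220 − 404 = 162816.

162816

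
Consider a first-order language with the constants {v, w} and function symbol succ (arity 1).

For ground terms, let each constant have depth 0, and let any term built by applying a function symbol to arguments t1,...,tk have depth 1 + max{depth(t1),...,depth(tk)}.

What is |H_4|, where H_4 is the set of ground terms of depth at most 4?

If N_k denotes the number of depth-≤k ground terms, the 2 constants give N_0 = 2, and each function symbol of arity r contributes N_{k-1}^r new terms at level k: N_k = 2 + N_{k-1}.
N_0 = 2
N_1 = 2 + 2 = 4
N_2 = 2 + 4 = 6
N_3 = 2 + 6 = 8
N_4 = 2 + 8 = 10

10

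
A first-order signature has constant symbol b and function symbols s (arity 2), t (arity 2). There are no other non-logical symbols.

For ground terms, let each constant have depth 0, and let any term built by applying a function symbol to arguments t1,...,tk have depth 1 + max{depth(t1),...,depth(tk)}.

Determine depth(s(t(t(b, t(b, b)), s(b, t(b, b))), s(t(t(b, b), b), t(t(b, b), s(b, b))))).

depth(t(b, b)) = 1 + max(0, 0) = 1
depth(t(b, t(b, b))) = 1 + max(0, 1) = 2
depth(s(b, t(b, b))) = 1 + max(0, 1) = 2
depth(t(t(b, t(b, b)), s(b, t(b, b)))) = 1 + max(2, 2) = 3
depth(t(t(b, b), b)) = 1 + max(1, 0) = 2
depth(s(b, b)) = 1 + max(0, 0) = 1
depth(t(t(b, b), s(b, b))) = 1 + max(1, 1) = 2
depth(s(t(t(b, b), b), t(t(b, b), s(b, b)))) = 1 + max(2, 2) = 3
depth(s(t(t(b, t(b, b)), s(b, t(b, b))), s(t(t(b, b), b), t(t(b, b), s(b, b))))) = 1 + max(3, 3) = 4

4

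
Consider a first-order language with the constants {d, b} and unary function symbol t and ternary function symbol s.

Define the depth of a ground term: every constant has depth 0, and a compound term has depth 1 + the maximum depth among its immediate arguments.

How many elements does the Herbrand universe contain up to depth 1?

12

Count level by level. With function symbols t/1, s/3, the terms of depth ≤ k are the 2 constants together with each function applied to depth-≤(k−1) tuples, so N_k = 2 + N_{k-1} + N_{k-1}^3.
N_0 = 2
N_1 = 2 + 2 + 2^3 = 12
Explicitly: d, b, t(d), t(b), s(d, d, d), s(d, d, b), s(d, b, d), s(d, b, b), s(b, d, d), s(b, d, b), s(b, b, d), s(b, b, b).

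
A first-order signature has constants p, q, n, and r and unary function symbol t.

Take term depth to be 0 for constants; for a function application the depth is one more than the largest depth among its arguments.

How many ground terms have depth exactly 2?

4

Count level by level. With function symbols t/1, the terms of depth ≤ k are the 4 constants together with each function applied to depth-≤(k−1) tuples, so N_k = 4 + N_{k-1}.
N_0 = 4
N_1 = 4 + 4 = 8
N_2 = 4 + 8 = 12
Terms of depth exactly 2: N_2 − N_1 = 12 − 8 = 4.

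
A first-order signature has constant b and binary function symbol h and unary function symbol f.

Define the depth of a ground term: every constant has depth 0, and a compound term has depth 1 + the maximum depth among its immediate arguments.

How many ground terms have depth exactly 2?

10

Let N_k = |{terms of depth ≤ k}|. Then N_0 = 1 and N_k = 1 + N_{k-1}^2 + N_{k-1} for k ≥ 1 (one summand per function symbol, arity giving the exponent).
N_0 = 1
N_1 = 1 + 1^2 + 1 = 3
N_2 = 1 + 3^2 + 3 = 13
Terms of depth exactly 2: N_2 − N_1 = 13 − 3 = 10.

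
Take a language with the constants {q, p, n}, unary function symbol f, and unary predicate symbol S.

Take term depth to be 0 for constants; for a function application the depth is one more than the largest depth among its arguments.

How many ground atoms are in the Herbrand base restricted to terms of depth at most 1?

6

First count ground terms of depth ≤ 1.
Let N_k = |{terms of depth ≤ k}|. Then N_0 = 3 and N_k = 3 + N_{k-1} for k ≥ 1 (one summand per function symbol, arity giving the exponent).
N_0 = 3
N_1 = 3 + 3 = 6
So |H| = 6.
Each predicate of arity r yields |H|^r ground atoms (one per choice of an r-tuple from H):
  S: 6
Total ground atoms: 6.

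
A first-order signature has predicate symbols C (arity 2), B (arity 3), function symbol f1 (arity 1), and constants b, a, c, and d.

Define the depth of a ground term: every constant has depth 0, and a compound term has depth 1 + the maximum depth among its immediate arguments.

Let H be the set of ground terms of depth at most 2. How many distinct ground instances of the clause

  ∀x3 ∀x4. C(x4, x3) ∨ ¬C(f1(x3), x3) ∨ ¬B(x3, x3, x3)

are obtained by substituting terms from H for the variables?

144

Ground terms of depth ≤ 2:
  Count level by level. With function symbols f1/1, the terms of depth ≤ k are the 4 constants together with each function applied to depth-≤(k−1) tuples, so N_k = 4 + N_{k-1}.
  N_0 = 4
  N_1 = 4 + 4 = 8
  N_2 = 4 + 8 = 12
So there are 12 ground terms available for substitution.
There are 2 variables to instantiate (x3, x4), each occurring in at least one literal, so different choices give different ground instances.
Number of ground instances = 12^2 = 144.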